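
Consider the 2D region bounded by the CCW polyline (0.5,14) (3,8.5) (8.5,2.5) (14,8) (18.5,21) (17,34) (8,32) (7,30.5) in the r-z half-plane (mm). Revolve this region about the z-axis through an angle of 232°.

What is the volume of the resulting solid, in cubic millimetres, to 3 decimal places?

Profile (r,z), 8 vertices: (0.5,14) (3,8.5) (8.5,2.5) (14,8) (18.5,21) (17,34) (8,32) (7,30.5)
edge 0: (0.5,14)→(3,8.5)  cross = 0.5·8.5 − 3·14 = -37.7500; (r_i+r_j)·cross = 3.5·-37.7500 = -132.1250
edge 1: (3,8.5)→(8.5,2.5)  cross = 3·2.5 − 8.5·8.5 = -64.7500; (r_i+r_j)·cross = 11.5·-64.7500 = -744.6250
edge 2: (8.5,2.5)→(14,8)  cross = 8.5·8 − 14·2.5 = 33.0000; (r_i+r_j)·cross = 22.5·33.0000 = 742.5000
edge 3: (14,8)→(18.5,21)  cross = 14·21 − 18.5·8 = 146.0000; (r_i+r_j)·cross = 32.5·146.0000 = 4745.0000
edge 4: (18.5,21)→(17,34)  cross = 18.5·34 − 17·21 = 272.0000; (r_i+r_j)·cross = 35.5·272.0000 = 9656.0000
edge 5: (17,34)→(8,32)  cross = 17·32 − 8·34 = 272.0000; (r_i+r_j)·cross = 25·272.0000 = 6800.0000
edge 6: (8,32)→(7,30.5)  cross = 8·30.5 − 7·32 = 20.0000; (r_i+r_j)·cross = 15·20.0000 = 300.0000
edge 7: (7,30.5)→(0.5,14)  cross = 7·14 − 0.5·30.5 = 82.7500; (r_i+r_j)·cross = 7.5·82.7500 = 620.6250
Σcross = 723.2500 → A = |Σcross|/2 = 361.6250 mm²
Σ(r_i+r_j)·cross = 21987.3750 → first moment M = |Σ|/6 = 3664.5625
R_c = M/A = 3664.5625/361.6250 = 10.1336 mm
θ = 232° = 4.049164 rad
V = θ·R_c·A = 4.049164·10.1336·361.6250 = 14838.414 mm³

Volume = 14838.414 mm³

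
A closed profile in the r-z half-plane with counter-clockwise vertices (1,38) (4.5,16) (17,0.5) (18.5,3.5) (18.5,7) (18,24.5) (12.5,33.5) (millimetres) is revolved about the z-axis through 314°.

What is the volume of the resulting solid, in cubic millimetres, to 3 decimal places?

Profile (r,z), 7 vertices: (1,38) (4.5,16) (17,0.5) (18.5,3.5) (18.5,7) (18,24.5) (12.5,33.5)
edge 0: (1,38)→(4.5,16)  cross = 1·16 − 4.5·38 = -155.0000; (r_i+r_j)·cross = 5.5·-155.0000 = -852.5000
edge 1: (4.5,16)→(17,0.5)  cross = 4.5·0.5 − 17·16 = -269.7500; (r_i+r_j)·cross = 21.5·-269.7500 = -5799.6250
edge 2: (17,0.5)→(18.5,3.5)  cross = 17·3.5 − 18.5·0.5 = 50.2500; (r_i+r_j)·cross = 35.5·50.2500 = 1783.8750
edge 3: (18.5,3.5)→(18.5,7)  cross = 18.5·7 − 18.5·3.5 = 64.7500; (r_i+r_j)·cross = 37·64.7500 = 2395.7500
edge 4: (18.5,7)→(18,24.5)  cross = 18.5·24.5 − 18·7 = 327.2500; (r_i+r_j)·cross = 36.5·327.2500 = 11944.6250
edge 5: (18,24.5)→(12.5,33.5)  cross = 18·33.5 − 12.5·24.5 = 296.7500; (r_i+r_j)·cross = 30.5·296.7500 = 9050.8750
edge 6: (12.5,33.5)→(1,38)  cross = 12.5·38 − 1·33.5 = 441.5000; (r_i+r_j)·cross = 13.5·441.5000 = 5960.2500
Σcross = 755.7500 → A = |Σcross|/2 = 377.8750 mm²
Σ(r_i+r_j)·cross = 24483.2500 → first moment M = |Σ|/6 = 4080.5417
R_c = M/A = 4080.5417/377.8750 = 10.7987 mm
θ = 314° = 5.480334 rad
V = θ·R_c·A = 5.480334·10.7987·377.8750 = 22362.731 mm³

Volume = 22362.731 mm³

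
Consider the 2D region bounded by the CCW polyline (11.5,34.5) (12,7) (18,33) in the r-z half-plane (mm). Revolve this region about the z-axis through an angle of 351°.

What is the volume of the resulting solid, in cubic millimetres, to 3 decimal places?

Volume = 7542.257 mm³

Profile (r,z), 3 vertices: (11.5,34.5) (12,7) (18,33)
edge 0: (11.5,34.5)→(12,7)  cross = 11.5·7 − 12·34.5 = -333.5000; (r_i+r_j)·cross = 23.5·-333.5000 = -7837.2500
edge 1: (12,7)→(18,33)  cross = 12·33 − 18·7 = 270.0000; (r_i+r_j)·cross = 30·270.0000 = 8100.0000
edge 2: (18,33)→(11.5,34.5)  cross = 18·34.5 − 11.5·33 = 241.5000; (r_i+r_j)·cross = 29.5·241.5000 = 7124.2500
Σcross = 178.0000 → A = |Σcross|/2 = 89.0000 mm²
Σ(r_i+r_j)·cross = 7387.0000 → first moment M = |Σ|/6 = 1231.1667
R_c = M/A = 1231.1667/89.0000 = 13.8333 mm
θ = 351° = 6.126106 rad
V = θ·R_c·A = 6.126106·13.8333·89.0000 = 7542.257 mm³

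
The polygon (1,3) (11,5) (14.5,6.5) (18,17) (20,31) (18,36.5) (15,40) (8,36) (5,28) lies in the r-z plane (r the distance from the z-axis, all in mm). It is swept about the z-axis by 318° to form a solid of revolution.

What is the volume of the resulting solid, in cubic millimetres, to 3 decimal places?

Volume = 27670.952 mm³

Profile (r,z), 9 vertices: (1,3) (11,5) (14.5,6.5) (18,17) (20,31) (18,36.5) (15,40) (8,36) (5,28)
edge 0: (1,3)→(11,5)  cross = 1·5 − 11·3 = -28.0000; (r_i+r_j)·cross = 12·-28.0000 = -336.0000
edge 1: (11,5)→(14.5,6.5)  cross = 11·6.5 − 14.5·5 = -1.0000; (r_i+r_j)·cross = 25.5·-1.0000 = -25.5000
edge 2: (14.5,6.5)→(18,17)  cross = 14.5·17 − 18·6.5 = 129.5000; (r_i+r_j)·cross = 32.5·129.5000 = 4208.7500
edge 3: (18,17)→(20,31)  cross = 18·31 − 20·17 = 218.0000; (r_i+r_j)·cross = 38·218.0000 = 8284.0000
edge 4: (20,31)→(18,36.5)  cross = 20·36.5 − 18·31 = 172.0000; (r_i+r_j)·cross = 38·172.0000 = 6536.0000
edge 5: (18,36.5)→(15,40)  cross = 18·40 − 15·36.5 = 172.5000; (r_i+r_j)·cross = 33·172.5000 = 5692.5000
edge 6: (15,40)→(8,36)  cross = 15·36 − 8·40 = 220.0000; (r_i+r_j)·cross = 23·220.0000 = 5060.0000
edge 7: (8,36)→(5,28)  cross = 8·28 − 5·36 = 44.0000; (r_i+r_j)·cross = 13·44.0000 = 572.0000
edge 8: (5,28)→(1,3)  cross = 5·3 − 1·28 = -13.0000; (r_i+r_j)·cross = 6·-13.0000 = -78.0000
Σcross = 914.0000 → A = |Σcross|/2 = 457.0000 mm²
Σ(r_i+r_j)·cross = 29913.7500 → first moment M = |Σ|/6 = 4985.6250
R_c = M/A = 4985.6250/457.0000 = 10.9095 mm
θ = 318° = 5.550147 rad
V = θ·R_c·A = 5.550147·10.9095·457.0000 = 27670.952 mm³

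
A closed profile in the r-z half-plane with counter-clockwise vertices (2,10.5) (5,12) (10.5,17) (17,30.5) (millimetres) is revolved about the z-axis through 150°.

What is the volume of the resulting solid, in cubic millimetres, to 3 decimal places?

Volume = 984.747 mm³

Profile (r,z), 4 vertices: (2,10.5) (5,12) (10.5,17) (17,30.5)
edge 0: (2,10.5)→(5,12)  cross = 2·12 − 5·10.5 = -28.5000; (r_i+r_j)·cross = 7·-28.5000 = -199.5000
edge 1: (5,12)→(10.5,17)  cross = 5·17 − 10.5·12 = -41.0000; (r_i+r_j)·cross = 15.5·-41.0000 = -635.5000
edge 2: (10.5,17)→(17,30.5)  cross = 10.5·30.5 − 17·17 = 31.2500; (r_i+r_j)·cross = 27.5·31.2500 = 859.3750
edge 3: (17,30.5)→(2,10.5)  cross = 17·10.5 − 2·30.5 = 117.5000; (r_i+r_j)·cross = 19·117.5000 = 2232.5000
Σcross = 79.2500 → A = |Σcross|/2 = 39.6250 mm²
Σ(r_i+r_j)·cross = 2256.8750 → first moment M = |Σ|/6 = 376.1458
R_c = M/A = 376.1458/39.6250 = 9.4926 mm
θ = 150° = 2.617994 rad
V = θ·R_c·A = 2.617994·9.4926·39.6250 = 984.747 mm³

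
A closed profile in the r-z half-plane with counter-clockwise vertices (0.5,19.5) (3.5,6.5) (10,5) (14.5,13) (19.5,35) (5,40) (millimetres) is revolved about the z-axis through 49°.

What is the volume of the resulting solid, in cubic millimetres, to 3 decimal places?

Profile (r,z), 6 vertices: (0.5,19.5) (3.5,6.5) (10,5) (14.5,13) (19.5,35) (5,40)
edge 0: (0.5,19.5)→(3.5,6.5)  cross = 0.5·6.5 − 3.5·19.5 = -65.0000; (r_i+r_j)·cross = 4·-65.0000 = -260.0000
edge 1: (3.5,6.5)→(10,5)  cross = 3.5·5 − 10·6.5 = -47.5000; (r_i+r_j)·cross = 13.5·-47.5000 = -641.2500
edge 2: (10,5)→(14.5,13)  cross = 10·13 − 14.5·5 = 57.5000; (r_i+r_j)·cross = 24.5·57.5000 = 1408.7500
edge 3: (14.5,13)→(19.5,35)  cross = 14.5·35 − 19.5·13 = 254.0000; (r_i+r_j)·cross = 34·254.0000 = 8636.0000
edge 4: (19.5,35)→(5,40)  cross = 19.5·40 − 5·35 = 605.0000; (r_i+r_j)·cross = 24.5·605.0000 = 14822.5000
edge 5: (5,40)→(0.5,19.5)  cross = 5·19.5 − 0.5·40 = 77.5000; (r_i+r_j)·cross = 5.5·77.5000 = 426.2500
Σcross = 881.5000 → A = |Σcross|/2 = 440.7500 mm²
Σ(r_i+r_j)·cross = 24392.2500 → first moment M = |Σ|/6 = 4065.3750
R_c = M/A = 4065.3750/440.7500 = 9.2238 mm
θ = 49° = 0.855211 rad
V = θ·R_c·A = 0.855211·9.2238·440.7500 = 3476.755 mm³

Volume = 3476.755 mm³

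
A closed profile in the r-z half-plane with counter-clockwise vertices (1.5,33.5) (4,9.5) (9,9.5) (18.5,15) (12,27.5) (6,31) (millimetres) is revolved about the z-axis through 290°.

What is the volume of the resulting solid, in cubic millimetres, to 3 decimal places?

Profile (r,z), 6 vertices: (1.5,33.5) (4,9.5) (9,9.5) (18.5,15) (12,27.5) (6,31)
edge 0: (1.5,33.5)→(4,9.5)  cross = 1.5·9.5 − 4·33.5 = -119.7500; (r_i+r_j)·cross = 5.5·-119.7500 = -658.6250
edge 1: (4,9.5)→(9,9.5)  cross = 4·9.5 − 9·9.5 = -47.5000; (r_i+r_j)·cross = 13·-47.5000 = -617.5000
edge 2: (9,9.5)→(18.5,15)  cross = 9·15 − 18.5·9.5 = -40.7500; (r_i+r_j)·cross = 27.5·-40.7500 = -1120.6250
edge 3: (18.5,15)→(12,27.5)  cross = 18.5·27.5 − 12·15 = 328.7500; (r_i+r_j)·cross = 30.5·328.7500 = 10026.8750
edge 4: (12,27.5)→(6,31)  cross = 12·31 − 6·27.5 = 207.0000; (r_i+r_j)·cross = 18·207.0000 = 3726.0000
edge 5: (6,31)→(1.5,33.5)  cross = 6·33.5 − 1.5·31 = 154.5000; (r_i+r_j)·cross = 7.5·154.5000 = 1158.7500
Σcross = 482.2500 → A = |Σcross|/2 = 241.1250 mm²
Σ(r_i+r_j)·cross = 12514.8750 → first moment M = |Σ|/6 = 2085.8125
R_c = M/A = 2085.8125/241.1250 = 8.6503 mm
θ = 290° = 5.061455 rad
V = θ·R_c·A = 5.061455·8.6503·241.1250 = 10557.246 mm³

Volume = 10557.246 mm³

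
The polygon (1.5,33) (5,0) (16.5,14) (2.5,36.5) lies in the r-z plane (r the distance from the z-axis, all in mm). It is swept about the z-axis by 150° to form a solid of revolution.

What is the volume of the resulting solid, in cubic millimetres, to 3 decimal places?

Volume = 4939.827 mm³

Profile (r,z), 4 vertices: (1.5,33) (5,0) (16.5,14) (2.5,36.5)
edge 0: (1.5,33)→(5,0)  cross = 1.5·0 − 5·33 = -165.0000; (r_i+r_j)·cross = 6.5·-165.0000 = -1072.5000
edge 1: (5,0)→(16.5,14)  cross = 5·14 − 16.5·0 = 70.0000; (r_i+r_j)·cross = 21.5·70.0000 = 1505.0000
edge 2: (16.5,14)→(2.5,36.5)  cross = 16.5·36.5 − 2.5·14 = 567.2500; (r_i+r_j)·cross = 19·567.2500 = 10777.7500
edge 3: (2.5,36.5)→(1.5,33)  cross = 2.5·33 − 1.5·36.5 = 27.7500; (r_i+r_j)·cross = 4·27.7500 = 111.0000
Σcross = 500.0000 → A = |Σcross|/2 = 250.0000 mm²
Σ(r_i+r_j)·cross = 11321.2500 → first moment M = |Σ|/6 = 1886.8750
R_c = M/A = 1886.8750/250.0000 = 7.5475 mm
θ = 150° = 2.617994 rad
V = θ·R_c·A = 2.617994·7.5475·250.0000 = 4939.827 mm³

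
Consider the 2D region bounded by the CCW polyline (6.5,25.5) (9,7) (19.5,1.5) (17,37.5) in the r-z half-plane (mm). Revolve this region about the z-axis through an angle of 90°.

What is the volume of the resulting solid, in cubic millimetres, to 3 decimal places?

Profile (r,z), 4 vertices: (6.5,25.5) (9,7) (19.5,1.5) (17,37.5)
edge 0: (6.5,25.5)→(9,7)  cross = 6.5·7 − 9·25.5 = -184.0000; (r_i+r_j)·cross = 15.5·-184.0000 = -2852.0000
edge 1: (9,7)→(19.5,1.5)  cross = 9·1.5 − 19.5·7 = -123.0000; (r_i+r_j)·cross = 28.5·-123.0000 = -3505.5000
edge 2: (19.5,1.5)→(17,37.5)  cross = 19.5·37.5 − 17·1.5 = 705.7500; (r_i+r_j)·cross = 36.5·705.7500 = 25759.8750
edge 3: (17,37.5)→(6.5,25.5)  cross = 17·25.5 − 6.5·37.5 = 189.7500; (r_i+r_j)·cross = 23.5·189.7500 = 4459.1250
Σcross = 588.5000 → A = |Σcross|/2 = 294.2500 mm²
Σ(r_i+r_j)·cross = 23861.5000 → first moment M = |Σ|/6 = 3976.9167
R_c = M/A = 3976.9167/294.2500 = 13.5154 mm
θ = 90° = 1.570796 rad
V = θ·R_c·A = 1.570796·13.5154·294.2500 = 6246.926 mm³

Volume = 6246.926 mm³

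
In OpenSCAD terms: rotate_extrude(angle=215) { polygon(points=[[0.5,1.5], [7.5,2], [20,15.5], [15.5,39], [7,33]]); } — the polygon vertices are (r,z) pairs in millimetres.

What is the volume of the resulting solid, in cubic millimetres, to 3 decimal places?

Profile (r,z), 5 vertices: (0.5,1.5) (7.5,2) (20,15.5) (15.5,39) (7,33)
edge 0: (0.5,1.5)→(7.5,2)  cross = 0.5·2 − 7.5·1.5 = -10.2500; (r_i+r_j)·cross = 8·-10.2500 = -82.0000
edge 1: (7.5,2)→(20,15.5)  cross = 7.5·15.5 − 20·2 = 76.2500; (r_i+r_j)·cross = 27.5·76.2500 = 2096.8750
edge 2: (20,15.5)→(15.5,39)  cross = 20·39 − 15.5·15.5 = 539.7500; (r_i+r_j)·cross = 35.5·539.7500 = 19161.1250
edge 3: (15.5,39)→(7,33)  cross = 15.5·33 − 7·39 = 238.5000; (r_i+r_j)·cross = 22.5·238.5000 = 5366.2500
edge 4: (7,33)→(0.5,1.5)  cross = 7·1.5 − 0.5·33 = -6.0000; (r_i+r_j)·cross = 7.5·-6.0000 = -45.0000
Σcross = 838.2500 → A = |Σcross|/2 = 419.1250 mm²
Σ(r_i+r_j)·cross = 26497.2500 → first moment M = |Σ|/6 = 4416.2083
R_c = M/A = 4416.2083/419.1250 = 10.5367 mm
θ = 215° = 3.752458 rad
V = θ·R_c·A = 3.752458·10.5367·419.1250 = 16571.636 mm³

Volume = 16571.636 mm³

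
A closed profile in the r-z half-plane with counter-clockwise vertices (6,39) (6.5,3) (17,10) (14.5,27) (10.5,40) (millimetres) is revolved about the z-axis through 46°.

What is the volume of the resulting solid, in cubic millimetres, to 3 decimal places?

Volume = 2339.710 mm³

Profile (r,z), 5 vertices: (6,39) (6.5,3) (17,10) (14.5,27) (10.5,40)
edge 0: (6,39)→(6.5,3)  cross = 6·3 − 6.5·39 = -235.5000; (r_i+r_j)·cross = 12.5·-235.5000 = -2943.7500
edge 1: (6.5,3)→(17,10)  cross = 6.5·10 − 17·3 = 14.0000; (r_i+r_j)·cross = 23.5·14.0000 = 329.0000
edge 2: (17,10)→(14.5,27)  cross = 17·27 − 14.5·10 = 314.0000; (r_i+r_j)·cross = 31.5·314.0000 = 9891.0000
edge 3: (14.5,27)→(10.5,40)  cross = 14.5·40 − 10.5·27 = 296.5000; (r_i+r_j)·cross = 25·296.5000 = 7412.5000
edge 4: (10.5,40)→(6,39)  cross = 10.5·39 − 6·40 = 169.5000; (r_i+r_j)·cross = 16.5·169.5000 = 2796.7500
Σcross = 558.5000 → A = |Σcross|/2 = 279.2500 mm²
Σ(r_i+r_j)·cross = 17485.5000 → first moment M = |Σ|/6 = 2914.2500
R_c = M/A = 2914.2500/279.2500 = 10.4360 mm
θ = 46° = 0.802851 rad
V = θ·R_c·A = 0.802851·10.4360·279.2500 = 2339.710 mm³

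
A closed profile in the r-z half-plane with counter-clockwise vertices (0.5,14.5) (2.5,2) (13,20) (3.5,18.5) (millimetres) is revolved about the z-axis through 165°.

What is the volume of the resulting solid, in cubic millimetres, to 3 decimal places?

Profile (r,z), 4 vertices: (0.5,14.5) (2.5,2) (13,20) (3.5,18.5)
edge 0: (0.5,14.5)→(2.5,2)  cross = 0.5·2 − 2.5·14.5 = -35.2500; (r_i+r_j)·cross = 3·-35.2500 = -105.7500
edge 1: (2.5,2)→(13,20)  cross = 2.5·20 − 13·2 = 24.0000; (r_i+r_j)·cross = 15.5·24.0000 = 372.0000
edge 2: (13,20)→(3.5,18.5)  cross = 13·18.5 − 3.5·20 = 170.5000; (r_i+r_j)·cross = 16.5·170.5000 = 2813.2500
edge 3: (3.5,18.5)→(0.5,14.5)  cross = 3.5·14.5 − 0.5·18.5 = 41.5000; (r_i+r_j)·cross = 4·41.5000 = 166.0000
Σcross = 200.7500 → A = |Σcross|/2 = 100.3750 mm²
Σ(r_i+r_j)·cross = 3245.5000 → first moment M = |Σ|/6 = 540.9167
R_c = M/A = 540.9167/100.3750 = 5.3890 mm
θ = 165° = 2.879793 rad
V = θ·R_c·A = 2.879793·5.3890·100.3750 = 1557.728 mm³

Volume = 1557.728 mm³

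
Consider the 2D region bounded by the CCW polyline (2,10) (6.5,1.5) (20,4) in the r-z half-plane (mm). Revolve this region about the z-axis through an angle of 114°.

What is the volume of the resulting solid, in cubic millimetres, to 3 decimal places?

Volume = 1190.821 mm³

Profile (r,z), 3 vertices: (2,10) (6.5,1.5) (20,4)
edge 0: (2,10)→(6.5,1.5)  cross = 2·1.5 − 6.5·10 = -62.0000; (r_i+r_j)·cross = 8.5·-62.0000 = -527.0000
edge 1: (6.5,1.5)→(20,4)  cross = 6.5·4 − 20·1.5 = -4.0000; (r_i+r_j)·cross = 26.5·-4.0000 = -106.0000
edge 2: (20,4)→(2,10)  cross = 20·10 − 2·4 = 192.0000; (r_i+r_j)·cross = 22·192.0000 = 4224.0000
Σcross = 126.0000 → A = |Σcross|/2 = 63.0000 mm²
Σ(r_i+r_j)·cross = 3591.0000 → first moment M = |Σ|/6 = 598.5000
R_c = M/A = 598.5000/63.0000 = 9.5000 mm
θ = 114° = 1.989675 rad
V = θ·R_c·A = 1.989675·9.5000·63.0000 = 1190.821 mm³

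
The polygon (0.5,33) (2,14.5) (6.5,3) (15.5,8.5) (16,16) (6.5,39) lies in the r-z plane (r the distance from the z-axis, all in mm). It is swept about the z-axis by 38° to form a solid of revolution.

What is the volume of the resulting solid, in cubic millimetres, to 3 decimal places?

Profile (r,z), 6 vertices: (0.5,33) (2,14.5) (6.5,3) (15.5,8.5) (16,16) (6.5,39)
edge 0: (0.5,33)→(2,14.5)  cross = 0.5·14.5 − 2·33 = -58.7500; (r_i+r_j)·cross = 2.5·-58.7500 = -146.8750
edge 1: (2,14.5)→(6.5,3)  cross = 2·3 − 6.5·14.5 = -88.2500; (r_i+r_j)·cross = 8.5·-88.2500 = -750.1250
edge 2: (6.5,3)→(15.5,8.5)  cross = 6.5·8.5 − 15.5·3 = 8.7500; (r_i+r_j)·cross = 22·8.7500 = 192.5000
edge 3: (15.5,8.5)→(16,16)  cross = 15.5·16 − 16·8.5 = 112.0000; (r_i+r_j)·cross = 31.5·112.0000 = 3528.0000
edge 4: (16,16)→(6.5,39)  cross = 16·39 − 6.5·16 = 520.0000; (r_i+r_j)·cross = 22.5·520.0000 = 11700.0000
edge 5: (6.5,39)→(0.5,33)  cross = 6.5·33 − 0.5·39 = 195.0000; (r_i+r_j)·cross = 7·195.0000 = 1365.0000
Σcross = 688.7500 → A = |Σcross|/2 = 344.3750 mm²
Σ(r_i+r_j)·cross = 15888.5000 → first moment M = |Σ|/6 = 2648.0833
R_c = M/A = 2648.0833/344.3750 = 7.6895 mm
θ = 38° = 0.663225 rad
V = θ·R_c·A = 0.663225·7.6895·344.3750 = 1756.275 mm³

Volume = 1756.275 mm³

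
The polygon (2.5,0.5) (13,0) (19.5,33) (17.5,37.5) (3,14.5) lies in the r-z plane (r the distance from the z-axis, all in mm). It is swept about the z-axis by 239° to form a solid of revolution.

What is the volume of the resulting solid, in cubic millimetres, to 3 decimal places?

Profile (r,z), 5 vertices: (2.5,0.5) (13,0) (19.5,33) (17.5,37.5) (3,14.5)
edge 0: (2.5,0.5)→(13,0)  cross = 2.5·0 − 13·0.5 = -6.5000; (r_i+r_j)·cross = 15.5·-6.5000 = -100.7500
edge 1: (13,0)→(19.5,33)  cross = 13·33 − 19.5·0 = 429.0000; (r_i+r_j)·cross = 32.5·429.0000 = 13942.5000
edge 2: (19.5,33)→(17.5,37.5)  cross = 19.5·37.5 − 17.5·33 = 153.7500; (r_i+r_j)·cross = 37·153.7500 = 5688.7500
edge 3: (17.5,37.5)→(3,14.5)  cross = 17.5·14.5 − 3·37.5 = 141.2500; (r_i+r_j)·cross = 20.5·141.2500 = 2895.6250
edge 4: (3,14.5)→(2.5,0.5)  cross = 3·0.5 − 2.5·14.5 = -34.7500; (r_i+r_j)·cross = 5.5·-34.7500 = -191.1250
Σcross = 682.7500 → A = |Σcross|/2 = 341.3750 mm²
Σ(r_i+r_j)·cross = 22235.0000 → first moment M = |Σ|/6 = 3705.8333
R_c = M/A = 3705.8333/341.3750 = 10.8556 mm
θ = 239° = 4.171337 rad
V = θ·R_c·A = 4.171337·10.8556·341.3750 = 15458.279 mm³

Volume = 15458.279 mm³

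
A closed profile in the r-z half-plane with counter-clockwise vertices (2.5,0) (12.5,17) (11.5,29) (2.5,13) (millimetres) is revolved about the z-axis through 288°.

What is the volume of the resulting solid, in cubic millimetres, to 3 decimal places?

Volume = 4658.772 mm³

Profile (r,z), 4 vertices: (2.5,0) (12.5,17) (11.5,29) (2.5,13)
edge 0: (2.5,0)→(12.5,17)  cross = 2.5·17 − 12.5·0 = 42.5000; (r_i+r_j)·cross = 15·42.5000 = 637.5000
edge 1: (12.5,17)→(11.5,29)  cross = 12.5·29 − 11.5·17 = 167.0000; (r_i+r_j)·cross = 24·167.0000 = 4008.0000
edge 2: (11.5,29)→(2.5,13)  cross = 11.5·13 − 2.5·29 = 77.0000; (r_i+r_j)·cross = 14·77.0000 = 1078.0000
edge 3: (2.5,13)→(2.5,0)  cross = 2.5·0 − 2.5·13 = -32.5000; (r_i+r_j)·cross = 5·-32.5000 = -162.5000
Σcross = 254.0000 → A = |Σcross|/2 = 127.0000 mm²
Σ(r_i+r_j)·cross = 5561.0000 → first moment M = |Σ|/6 = 926.8333
R_c = M/A = 926.8333/127.0000 = 7.2979 mm
θ = 288° = 5.026548 rad
V = θ·R_c·A = 5.026548·7.2979·127.0000 = 4658.772 mm³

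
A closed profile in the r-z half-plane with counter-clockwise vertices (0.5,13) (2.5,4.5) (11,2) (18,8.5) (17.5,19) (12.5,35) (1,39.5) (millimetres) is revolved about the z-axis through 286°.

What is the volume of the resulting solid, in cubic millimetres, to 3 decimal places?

Volume = 21022.611 mm³

Profile (r,z), 7 vertices: (0.5,13) (2.5,4.5) (11,2) (18,8.5) (17.5,19) (12.5,35) (1,39.5)
edge 0: (0.5,13)→(2.5,4.5)  cross = 0.5·4.5 − 2.5·13 = -30.2500; (r_i+r_j)·cross = 3·-30.2500 = -90.7500
edge 1: (2.5,4.5)→(11,2)  cross = 2.5·2 − 11·4.5 = -44.5000; (r_i+r_j)·cross = 13.5·-44.5000 = -600.7500
edge 2: (11,2)→(18,8.5)  cross = 11·8.5 − 18·2 = 57.5000; (r_i+r_j)·cross = 29·57.5000 = 1667.5000
edge 3: (18,8.5)→(17.5,19)  cross = 18·19 − 17.5·8.5 = 193.2500; (r_i+r_j)·cross = 35.5·193.2500 = 6860.3750
edge 4: (17.5,19)→(12.5,35)  cross = 17.5·35 − 12.5·19 = 375.0000; (r_i+r_j)·cross = 30·375.0000 = 11250.0000
edge 5: (12.5,35)→(1,39.5)  cross = 12.5·39.5 − 1·35 = 458.7500; (r_i+r_j)·cross = 13.5·458.7500 = 6193.1250
edge 6: (1,39.5)→(0.5,13)  cross = 1·13 − 0.5·39.5 = -6.7500; (r_i+r_j)·cross = 1.5·-6.7500 = -10.1250
Σcross = 1003.0000 → A = |Σcross|/2 = 501.5000 mm²
Σ(r_i+r_j)·cross = 25269.3750 → first moment M = |Σ|/6 = 4211.5625
R_c = M/A = 4211.5625/501.5000 = 8.3979 mm
θ = 286° = 4.991642 rad
V = θ·R_c·A = 4.991642·8.3979·501.5000 = 21022.611 mm³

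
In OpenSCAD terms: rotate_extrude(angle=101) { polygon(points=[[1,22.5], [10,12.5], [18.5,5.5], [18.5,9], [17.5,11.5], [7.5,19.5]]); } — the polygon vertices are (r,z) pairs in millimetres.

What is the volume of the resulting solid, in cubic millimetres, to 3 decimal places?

Volume = 1371.371 mm³

Profile (r,z), 6 vertices: (1,22.5) (10,12.5) (18.5,5.5) (18.5,9) (17.5,11.5) (7.5,19.5)
edge 0: (1,22.5)→(10,12.5)  cross = 1·12.5 − 10·22.5 = -212.5000; (r_i+r_j)·cross = 11·-212.5000 = -2337.5000
edge 1: (10,12.5)→(18.5,5.5)  cross = 10·5.5 − 18.5·12.5 = -176.2500; (r_i+r_j)·cross = 28.5·-176.2500 = -5023.1250
edge 2: (18.5,5.5)→(18.5,9)  cross = 18.5·9 − 18.5·5.5 = 64.7500; (r_i+r_j)·cross = 37·64.7500 = 2395.7500
edge 3: (18.5,9)→(17.5,11.5)  cross = 18.5·11.5 − 17.5·9 = 55.2500; (r_i+r_j)·cross = 36·55.2500 = 1989.0000
edge 4: (17.5,11.5)→(7.5,19.5)  cross = 17.5·19.5 − 7.5·11.5 = 255.0000; (r_i+r_j)·cross = 25·255.0000 = 6375.0000
edge 5: (7.5,19.5)→(1,22.5)  cross = 7.5·22.5 − 1·19.5 = 149.2500; (r_i+r_j)·cross = 8.5·149.2500 = 1268.6250
Σcross = 135.5000 → A = |Σcross|/2 = 67.7500 mm²
Σ(r_i+r_j)·cross = 4667.7500 → first moment M = |Σ|/6 = 777.9583
R_c = M/A = 777.9583/67.7500 = 11.4828 mm
θ = 101° = 1.762783 rad
V = θ·R_c·A = 1.762783·11.4828·67.7500 = 1371.371 mm³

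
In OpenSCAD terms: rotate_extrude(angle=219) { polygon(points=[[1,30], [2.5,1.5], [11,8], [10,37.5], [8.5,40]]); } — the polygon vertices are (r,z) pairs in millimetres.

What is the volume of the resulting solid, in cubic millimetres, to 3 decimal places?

Profile (r,z), 5 vertices: (1,30) (2.5,1.5) (11,8) (10,37.5) (8.5,40)
edge 0: (1,30)→(2.5,1.5)  cross = 1·1.5 − 2.5·30 = -73.5000; (r_i+r_j)·cross = 3.5·-73.5000 = -257.2500
edge 1: (2.5,1.5)→(11,8)  cross = 2.5·8 − 11·1.5 = 3.5000; (r_i+r_j)·cross = 13.5·3.5000 = 47.2500
edge 2: (11,8)→(10,37.5)  cross = 11·37.5 − 10·8 = 332.5000; (r_i+r_j)·cross = 21·332.5000 = 6982.5000
edge 3: (10,37.5)→(8.5,40)  cross = 10·40 − 8.5·37.5 = 81.2500; (r_i+r_j)·cross = 18.5·81.2500 = 1503.1250
edge 4: (8.5,40)→(1,30)  cross = 8.5·30 − 1·40 = 215.0000; (r_i+r_j)·cross = 9.5·215.0000 = 2042.5000
Σcross = 558.7500 → A = |Σcross|/2 = 279.3750 mm²
Σ(r_i+r_j)·cross = 10318.1250 → first moment M = |Σ|/6 = 1719.6875
R_c = M/A = 1719.6875/279.3750 = 6.1555 mm
θ = 219° = 3.822271 rad
V = θ·R_c·A = 3.822271·6.1555·279.3750 = 6573.112 mm³

Volume = 6573.112 mm³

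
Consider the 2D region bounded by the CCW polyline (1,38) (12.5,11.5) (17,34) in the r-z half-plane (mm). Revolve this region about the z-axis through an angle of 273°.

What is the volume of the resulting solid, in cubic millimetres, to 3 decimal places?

Volume = 9155.465 mm³

Profile (r,z), 3 vertices: (1,38) (12.5,11.5) (17,34)
edge 0: (1,38)→(12.5,11.5)  cross = 1·11.5 − 12.5·38 = -463.5000; (r_i+r_j)·cross = 13.5·-463.5000 = -6257.2500
edge 1: (12.5,11.5)→(17,34)  cross = 12.5·34 − 17·11.5 = 229.5000; (r_i+r_j)·cross = 29.5·229.5000 = 6770.2500
edge 2: (17,34)→(1,38)  cross = 17·38 − 1·34 = 612.0000; (r_i+r_j)·cross = 18·612.0000 = 11016.0000
Σcross = 378.0000 → A = |Σcross|/2 = 189.0000 mm²
Σ(r_i+r_j)·cross = 11529.0000 → first moment M = |Σ|/6 = 1921.5000
R_c = M/A = 1921.5000/189.0000 = 10.1667 mm
θ = 273° = 4.764749 rad
V = θ·R_c·A = 4.764749·10.1667·189.0000 = 9155.465 mm³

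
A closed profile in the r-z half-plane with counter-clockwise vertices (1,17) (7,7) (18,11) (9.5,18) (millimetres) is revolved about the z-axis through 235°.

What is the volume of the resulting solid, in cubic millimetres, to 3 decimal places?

Volume = 3706.410 mm³

Profile (r,z), 4 vertices: (1,17) (7,7) (18,11) (9.5,18)
edge 0: (1,17)→(7,7)  cross = 1·7 − 7·17 = -112.0000; (r_i+r_j)·cross = 8·-112.0000 = -896.0000
edge 1: (7,7)→(18,11)  cross = 7·11 − 18·7 = -49.0000; (r_i+r_j)·cross = 25·-49.0000 = -1225.0000
edge 2: (18,11)→(9.5,18)  cross = 18·18 − 9.5·11 = 219.5000; (r_i+r_j)·cross = 27.5·219.5000 = 6036.2500
edge 3: (9.5,18)→(1,17)  cross = 9.5·17 − 1·18 = 143.5000; (r_i+r_j)·cross = 10.5·143.5000 = 1506.7500
Σcross = 202.0000 → A = |Σcross|/2 = 101.0000 mm²
Σ(r_i+r_j)·cross = 5422.0000 → first moment M = |Σ|/6 = 903.6667
R_c = M/A = 903.6667/101.0000 = 8.9472 mm
θ = 235° = 4.101524 rad
V = θ·R_c·A = 4.101524·8.9472·101.0000 = 3706.410 mm³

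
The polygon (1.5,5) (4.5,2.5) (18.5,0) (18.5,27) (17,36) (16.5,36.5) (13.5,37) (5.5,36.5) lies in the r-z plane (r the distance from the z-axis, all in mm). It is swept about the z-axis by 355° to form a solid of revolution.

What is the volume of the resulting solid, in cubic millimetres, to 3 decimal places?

Profile (r,z), 8 vertices: (1.5,5) (4.5,2.5) (18.5,0) (18.5,27) (17,36) (16.5,36.5) (13.5,37) (5.5,36.5)
edge 0: (1.5,5)→(4.5,2.5)  cross = 1.5·2.5 − 4.5·5 = -18.7500; (r_i+r_j)·cross = 6·-18.7500 = -112.5000
edge 1: (4.5,2.5)→(18.5,0)  cross = 4.5·0 − 18.5·2.5 = -46.2500; (r_i+r_j)·cross = 23·-46.2500 = -1063.7500
edge 2: (18.5,0)→(18.5,27)  cross = 18.5·27 − 18.5·0 = 499.5000; (r_i+r_j)·cross = 37·499.5000 = 18481.5000
edge 3: (18.5,27)→(17,36)  cross = 18.5·36 − 17·27 = 207.0000; (r_i+r_j)·cross = 35.5·207.0000 = 7348.5000
edge 4: (17,36)→(16.5,36.5)  cross = 17·36.5 − 16.5·36 = 26.5000; (r_i+r_j)·cross = 33.5·26.5000 = 887.7500
edge 5: (16.5,36.5)→(13.5,37)  cross = 16.5·37 − 13.5·36.5 = 117.7500; (r_i+r_j)·cross = 30·117.7500 = 3532.5000
edge 6: (13.5,37)→(5.5,36.5)  cross = 13.5·36.5 − 5.5·37 = 289.2500; (r_i+r_j)·cross = 19·289.2500 = 5495.7500
edge 7: (5.5,36.5)→(1.5,5)  cross = 5.5·5 − 1.5·36.5 = -27.2500; (r_i+r_j)·cross = 7·-27.2500 = -190.7500
Σcross = 1047.7500 → A = |Σcross|/2 = 523.8750 mm²
Σ(r_i+r_j)·cross = 34379.0000 → first moment M = |Σ|/6 = 5729.8333
R_c = M/A = 5729.8333/523.8750 = 10.9374 mm
θ = 355° = 6.195919 rad
V = θ·R_c·A = 6.195919·10.9374·523.8750 = 35501.582 mm³

Volume = 35501.582 mm³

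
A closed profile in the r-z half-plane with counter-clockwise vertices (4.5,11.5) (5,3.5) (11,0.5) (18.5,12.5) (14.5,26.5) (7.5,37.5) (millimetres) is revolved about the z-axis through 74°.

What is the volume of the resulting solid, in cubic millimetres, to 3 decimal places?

Volume = 4220.711 mm³

Profile (r,z), 6 vertices: (4.5,11.5) (5,3.5) (11,0.5) (18.5,12.5) (14.5,26.5) (7.5,37.5)
edge 0: (4.5,11.5)→(5,3.5)  cross = 4.5·3.5 − 5·11.5 = -41.7500; (r_i+r_j)·cross = 9.5·-41.7500 = -396.6250
edge 1: (5,3.5)→(11,0.5)  cross = 5·0.5 − 11·3.5 = -36.0000; (r_i+r_j)·cross = 16·-36.0000 = -576.0000
edge 2: (11,0.5)→(18.5,12.5)  cross = 11·12.5 − 18.5·0.5 = 128.2500; (r_i+r_j)·cross = 29.5·128.2500 = 3783.3750
edge 3: (18.5,12.5)→(14.5,26.5)  cross = 18.5·26.5 − 14.5·12.5 = 309.0000; (r_i+r_j)·cross = 33·309.0000 = 10197.0000
edge 4: (14.5,26.5)→(7.5,37.5)  cross = 14.5·37.5 − 7.5·26.5 = 345.0000; (r_i+r_j)·cross = 22·345.0000 = 7590.0000
edge 5: (7.5,37.5)→(4.5,11.5)  cross = 7.5·11.5 − 4.5·37.5 = -82.5000; (r_i+r_j)·cross = 12·-82.5000 = -990.0000
Σcross = 622.0000 → A = |Σcross|/2 = 311.0000 mm²
Σ(r_i+r_j)·cross = 19607.7500 → first moment M = |Σ|/6 = 3267.9583
R_c = M/A = 3267.9583/311.0000 = 10.5079 mm
θ = 74° = 1.291544 rad
V = θ·R_c·A = 1.291544·10.5079·311.0000 = 4220.711 mm³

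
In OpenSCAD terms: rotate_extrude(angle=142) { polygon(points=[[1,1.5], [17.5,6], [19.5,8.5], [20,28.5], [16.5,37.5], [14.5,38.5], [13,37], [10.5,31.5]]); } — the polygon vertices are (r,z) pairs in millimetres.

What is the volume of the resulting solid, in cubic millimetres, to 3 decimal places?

Volume = 12551.692 mm³

Profile (r,z), 8 vertices: (1,1.5) (17.5,6) (19.5,8.5) (20,28.5) (16.5,37.5) (14.5,38.5) (13,37) (10.5,31.5)
edge 0: (1,1.5)→(17.5,6)  cross = 1·6 − 17.5·1.5 = -20.2500; (r_i+r_j)·cross = 18.5·-20.2500 = -374.6250
edge 1: (17.5,6)→(19.5,8.5)  cross = 17.5·8.5 − 19.5·6 = 31.7500; (r_i+r_j)·cross = 37·31.7500 = 1174.7500
edge 2: (19.5,8.5)→(20,28.5)  cross = 19.5·28.5 − 20·8.5 = 385.7500; (r_i+r_j)·cross = 39.5·385.7500 = 15237.1250
edge 3: (20,28.5)→(16.5,37.5)  cross = 20·37.5 − 16.5·28.5 = 279.7500; (r_i+r_j)·cross = 36.5·279.7500 = 10210.8750
edge 4: (16.5,37.5)→(14.5,38.5)  cross = 16.5·38.5 − 14.5·37.5 = 91.5000; (r_i+r_j)·cross = 31·91.5000 = 2836.5000
edge 5: (14.5,38.5)→(13,37)  cross = 14.5·37 − 13·38.5 = 36.0000; (r_i+r_j)·cross = 27.5·36.0000 = 990.0000
edge 6: (13,37)→(10.5,31.5)  cross = 13·31.5 − 10.5·37 = 21.0000; (r_i+r_j)·cross = 23.5·21.0000 = 493.5000
edge 7: (10.5,31.5)→(1,1.5)  cross = 10.5·1.5 − 1·31.5 = -15.7500; (r_i+r_j)·cross = 11.5·-15.7500 = -181.1250
Σcross = 809.7500 → A = |Σcross|/2 = 404.8750 mm²
Σ(r_i+r_j)·cross = 30387.0000 → first moment M = |Σ|/6 = 5064.5000
R_c = M/A = 5064.5000/404.8750 = 12.5088 mm
θ = 142° = 2.478368 rad
V = θ·R_c·A = 2.478368·12.5088·404.8750 = 12551.692 mm³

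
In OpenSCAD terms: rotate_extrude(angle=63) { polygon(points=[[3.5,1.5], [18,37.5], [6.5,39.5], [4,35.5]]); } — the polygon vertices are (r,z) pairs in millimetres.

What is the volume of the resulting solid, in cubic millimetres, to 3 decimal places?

Volume = 2486.099 mm³

Profile (r,z), 4 vertices: (3.5,1.5) (18,37.5) (6.5,39.5) (4,35.5)
edge 0: (3.5,1.5)→(18,37.5)  cross = 3.5·37.5 − 18·1.5 = 104.2500; (r_i+r_j)·cross = 21.5·104.2500 = 2241.3750
edge 1: (18,37.5)→(6.5,39.5)  cross = 18·39.5 − 6.5·37.5 = 467.2500; (r_i+r_j)·cross = 24.5·467.2500 = 11447.6250
edge 2: (6.5,39.5)→(4,35.5)  cross = 6.5·35.5 − 4·39.5 = 72.7500; (r_i+r_j)·cross = 10.5·72.7500 = 763.8750
edge 3: (4,35.5)→(3.5,1.5)  cross = 4·1.5 − 3.5·35.5 = -118.2500; (r_i+r_j)·cross = 7.5·-118.2500 = -886.8750
Σcross = 526.0000 → A = |Σcross|/2 = 263.0000 mm²
Σ(r_i+r_j)·cross = 13566.0000 → first moment M = |Σ|/6 = 2261.0000
R_c = M/A = 2261.0000/263.0000 = 8.5970 mm
θ = 63° = 1.099557 rad
V = θ·R_c·A = 1.099557·8.5970·263.0000 = 2486.099 mm³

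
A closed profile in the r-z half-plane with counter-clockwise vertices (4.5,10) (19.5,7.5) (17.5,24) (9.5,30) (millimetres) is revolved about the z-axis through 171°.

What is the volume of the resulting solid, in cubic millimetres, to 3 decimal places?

Volume = 7982.951 mm³

Profile (r,z), 4 vertices: (4.5,10) (19.5,7.5) (17.5,24) (9.5,30)
edge 0: (4.5,10)→(19.5,7.5)  cross = 4.5·7.5 − 19.5·10 = -161.2500; (r_i+r_j)·cross = 24·-161.2500 = -3870.0000
edge 1: (19.5,7.5)→(17.5,24)  cross = 19.5·24 − 17.5·7.5 = 336.7500; (r_i+r_j)·cross = 37·336.7500 = 12459.7500
edge 2: (17.5,24)→(9.5,30)  cross = 17.5·30 − 9.5·24 = 297.0000; (r_i+r_j)·cross = 27·297.0000 = 8019.0000
edge 3: (9.5,30)→(4.5,10)  cross = 9.5·10 − 4.5·30 = -40.0000; (r_i+r_j)·cross = 14·-40.0000 = -560.0000
Σcross = 432.5000 → A = |Σcross|/2 = 216.2500 mm²
Σ(r_i+r_j)·cross = 16048.7500 → first moment M = |Σ|/6 = 2674.7917
R_c = M/A = 2674.7917/216.2500 = 12.3690 mm
θ = 171° = 2.984513 rad
V = θ·R_c·A = 2.984513·12.3690·216.2500 = 7982.951 mm³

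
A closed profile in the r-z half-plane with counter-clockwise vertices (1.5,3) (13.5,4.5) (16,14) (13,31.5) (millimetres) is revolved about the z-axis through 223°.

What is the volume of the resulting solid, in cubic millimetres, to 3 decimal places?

Profile (r,z), 4 vertices: (1.5,3) (13.5,4.5) (16,14) (13,31.5)
edge 0: (1.5,3)→(13.5,4.5)  cross = 1.5·4.5 − 13.5·3 = -33.7500; (r_i+r_j)·cross = 15·-33.7500 = -506.2500
edge 1: (13.5,4.5)→(16,14)  cross = 13.5·14 − 16·4.5 = 117.0000; (r_i+r_j)·cross = 29.5·117.0000 = 3451.5000
edge 2: (16,14)→(13,31.5)  cross = 16·31.5 − 13·14 = 322.0000; (r_i+r_j)·cross = 29·322.0000 = 9338.0000
edge 3: (13,31.5)→(1.5,3)  cross = 13·3 − 1.5·31.5 = -8.2500; (r_i+r_j)·cross = 14.5·-8.2500 = -119.6250
Σcross = 397.0000 → A = |Σcross|/2 = 198.5000 mm²
Σ(r_i+r_j)·cross = 12163.6250 → first moment M = |Σ|/6 = 2027.2708
R_c = M/A = 2027.2708/198.5000 = 10.2130 mm
θ = 223° = 3.892084 rad
V = θ·R_c·A = 3.892084·10.2130·198.5000 = 7890.309 mm³

Volume = 7890.309 mm³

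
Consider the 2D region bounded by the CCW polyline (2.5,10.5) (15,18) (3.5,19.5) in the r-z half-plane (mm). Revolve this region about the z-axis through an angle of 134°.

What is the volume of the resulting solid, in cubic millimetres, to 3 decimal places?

Volume = 859.487 mm³

Profile (r,z), 3 vertices: (2.5,10.5) (15,18) (3.5,19.5)
edge 0: (2.5,10.5)→(15,18)  cross = 2.5·18 − 15·10.5 = -112.5000; (r_i+r_j)·cross = 17.5·-112.5000 = -1968.7500
edge 1: (15,18)→(3.5,19.5)  cross = 15·19.5 − 3.5·18 = 229.5000; (r_i+r_j)·cross = 18.5·229.5000 = 4245.7500
edge 2: (3.5,19.5)→(2.5,10.5)  cross = 3.5·10.5 − 2.5·19.5 = -12.0000; (r_i+r_j)·cross = 6·-12.0000 = -72.0000
Σcross = 105.0000 → A = |Σcross|/2 = 52.5000 mm²
Σ(r_i+r_j)·cross = 2205.0000 → first moment M = |Σ|/6 = 367.5000
R_c = M/A = 367.5000/52.5000 = 7.0000 mm
θ = 134° = 2.338741 rad
V = θ·R_c·A = 2.338741·7.0000·52.5000 = 859.487 mm³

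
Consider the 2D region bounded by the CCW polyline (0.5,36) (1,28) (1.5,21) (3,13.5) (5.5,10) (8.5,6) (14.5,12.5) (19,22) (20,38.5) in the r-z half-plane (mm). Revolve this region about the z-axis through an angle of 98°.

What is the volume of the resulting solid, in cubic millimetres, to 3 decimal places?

Profile (r,z), 9 vertices: (0.5,36) (1,28) (1.5,21) (3,13.5) (5.5,10) (8.5,6) (14.5,12.5) (19,22) (20,38.5)
edge 0: (0.5,36)→(1,28)  cross = 0.5·28 − 1·36 = -22.0000; (r_i+r_j)·cross = 1.5·-22.0000 = -33.0000
edge 1: (1,28)→(1.5,21)  cross = 1·21 − 1.5·28 = -21.0000; (r_i+r_j)·cross = 2.5·-21.0000 = -52.5000
edge 2: (1.5,21)→(3,13.5)  cross = 1.5·13.5 − 3·21 = -42.7500; (r_i+r_j)·cross = 4.5·-42.7500 = -192.3750
edge 3: (3,13.5)→(5.5,10)  cross = 3·10 − 5.5·13.5 = -44.2500; (r_i+r_j)·cross = 8.5·-44.2500 = -376.1250
edge 4: (5.5,10)→(8.5,6)  cross = 5.5·6 − 8.5·10 = -52.0000; (r_i+r_j)·cross = 14·-52.0000 = -728.0000
edge 5: (8.5,6)→(14.5,12.5)  cross = 8.5·12.5 − 14.5·6 = 19.2500; (r_i+r_j)·cross = 23·19.2500 = 442.7500
edge 6: (14.5,12.5)→(19,22)  cross = 14.5·22 − 19·12.5 = 81.5000; (r_i+r_j)·cross = 33.5·81.5000 = 2730.2500
edge 7: (19,22)→(20,38.5)  cross = 19·38.5 − 20·22 = 291.5000; (r_i+r_j)·cross = 39·291.5000 = 11368.5000
edge 8: (20,38.5)→(0.5,36)  cross = 20·36 − 0.5·38.5 = 700.7500; (r_i+r_j)·cross = 20.5·700.7500 = 14365.3750
Σcross = 911.0000 → A = |Σcross|/2 = 455.5000 mm²
Σ(r_i+r_j)·cross = 27524.8750 → first moment M = |Σ|/6 = 4587.4792
R_c = M/A = 4587.4792/455.5000 = 10.0713 mm
θ = 98° = 1.710423 rad
V = θ·R_c·A = 1.710423·10.0713·455.5000 = 7846.528 mm³

Volume = 7846.528 mm³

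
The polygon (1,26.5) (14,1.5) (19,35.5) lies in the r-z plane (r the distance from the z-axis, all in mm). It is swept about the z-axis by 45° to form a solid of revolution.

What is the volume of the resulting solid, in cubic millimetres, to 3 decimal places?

Volume = 2523.484 mm³

Profile (r,z), 3 vertices: (1,26.5) (14,1.5) (19,35.5)
edge 0: (1,26.5)→(14,1.5)  cross = 1·1.5 − 14·26.5 = -369.5000; (r_i+r_j)·cross = 15·-369.5000 = -5542.5000
edge 1: (14,1.5)→(19,35.5)  cross = 14·35.5 − 19·1.5 = 468.5000; (r_i+r_j)·cross = 33·468.5000 = 15460.5000
edge 2: (19,35.5)→(1,26.5)  cross = 19·26.5 − 1·35.5 = 468.0000; (r_i+r_j)·cross = 20·468.0000 = 9360.0000
Σcross = 567.0000 → A = |Σcross|/2 = 283.5000 mm²
Σ(r_i+r_j)·cross = 19278.0000 → first moment M = |Σ|/6 = 3213.0000
R_c = M/A = 3213.0000/283.5000 = 11.3333 mm
θ = 45° = 0.785398 rad
V = θ·R_c·A = 0.785398·11.3333·283.5000 = 2523.484 mm³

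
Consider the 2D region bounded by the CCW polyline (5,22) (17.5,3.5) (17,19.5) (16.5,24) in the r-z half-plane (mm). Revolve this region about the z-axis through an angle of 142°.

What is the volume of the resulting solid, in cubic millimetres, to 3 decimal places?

Volume = 3951.137 mm³

Profile (r,z), 4 vertices: (5,22) (17.5,3.5) (17,19.5) (16.5,24)
edge 0: (5,22)→(17.5,3.5)  cross = 5·3.5 − 17.5·22 = -367.5000; (r_i+r_j)·cross = 22.5·-367.5000 = -8268.7500
edge 1: (17.5,3.5)→(17,19.5)  cross = 17.5·19.5 − 17·3.5 = 281.7500; (r_i+r_j)·cross = 34.5·281.7500 = 9720.3750
edge 2: (17,19.5)→(16.5,24)  cross = 17·24 − 16.5·19.5 = 86.2500; (r_i+r_j)·cross = 33.5·86.2500 = 2889.3750
edge 3: (16.5,24)→(5,22)  cross = 16.5·22 − 5·24 = 243.0000; (r_i+r_j)·cross = 21.5·243.0000 = 5224.5000
Σcross = 243.5000 → A = |Σcross|/2 = 121.7500 mm²
Σ(r_i+r_j)·cross = 9565.5000 → first moment M = |Σ|/6 = 1594.2500
R_c = M/A = 1594.2500/121.7500 = 13.0945 mm
θ = 142° = 2.478368 rad
V = θ·R_c·A = 2.478368·13.0945·121.7500 = 3951.137 mm³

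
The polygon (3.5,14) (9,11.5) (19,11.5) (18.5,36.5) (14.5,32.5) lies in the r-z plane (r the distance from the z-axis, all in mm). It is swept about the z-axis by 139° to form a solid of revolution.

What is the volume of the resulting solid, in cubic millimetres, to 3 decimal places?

Volume = 7164.304 mm³

Profile (r,z), 5 vertices: (3.5,14) (9,11.5) (19,11.5) (18.5,36.5) (14.5,32.5)
edge 0: (3.5,14)→(9,11.5)  cross = 3.5·11.5 − 9·14 = -85.7500; (r_i+r_j)·cross = 12.5·-85.7500 = -1071.8750
edge 1: (9,11.5)→(19,11.5)  cross = 9·11.5 − 19·11.5 = -115.0000; (r_i+r_j)·cross = 28·-115.0000 = -3220.0000
edge 2: (19,11.5)→(18.5,36.5)  cross = 19·36.5 − 18.5·11.5 = 480.7500; (r_i+r_j)·cross = 37.5·480.7500 = 18028.1250
edge 3: (18.5,36.5)→(14.5,32.5)  cross = 18.5·32.5 − 14.5·36.5 = 72.0000; (r_i+r_j)·cross = 33·72.0000 = 2376.0000
edge 4: (14.5,32.5)→(3.5,14)  cross = 14.5·14 − 3.5·32.5 = 89.2500; (r_i+r_j)·cross = 18·89.2500 = 1606.5000
Σcross = 441.2500 → A = |Σcross|/2 = 220.6250 mm²
Σ(r_i+r_j)·cross = 17718.7500 → first moment M = |Σ|/6 = 2953.1250
R_c = M/A = 2953.1250/220.6250 = 13.3853 mm
θ = 139° = 2.426008 rad
V = θ·R_c·A = 2.426008·13.3853·220.6250 = 7164.304 mm³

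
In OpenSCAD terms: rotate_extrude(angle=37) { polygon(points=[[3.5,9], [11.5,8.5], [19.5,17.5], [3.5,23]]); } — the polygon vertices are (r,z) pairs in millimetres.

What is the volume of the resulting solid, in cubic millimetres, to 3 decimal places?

Profile (r,z), 4 vertices: (3.5,9) (11.5,8.5) (19.5,17.5) (3.5,23)
edge 0: (3.5,9)→(11.5,8.5)  cross = 3.5·8.5 − 11.5·9 = -73.7500; (r_i+r_j)·cross = 15·-73.7500 = -1106.2500
edge 1: (11.5,8.5)→(19.5,17.5)  cross = 11.5·17.5 − 19.5·8.5 = 35.5000; (r_i+r_j)·cross = 31·35.5000 = 1100.5000
edge 2: (19.5,17.5)→(3.5,23)  cross = 19.5·23 − 3.5·17.5 = 387.2500; (r_i+r_j)·cross = 23·387.2500 = 8906.7500
edge 3: (3.5,23)→(3.5,9)  cross = 3.5·9 − 3.5·23 = -49.0000; (r_i+r_j)·cross = 7·-49.0000 = -343.0000
Σcross = 300.0000 → A = |Σcross|/2 = 150.0000 mm²
Σ(r_i+r_j)·cross = 8558.0000 → first moment M = |Σ|/6 = 1426.3333
R_c = M/A = 1426.3333/150.0000 = 9.5089 mm
θ = 37° = 0.645772 rad
V = θ·R_c·A = 0.645772·9.5089·150.0000 = 921.086 mm³

Volume = 921.086 mm³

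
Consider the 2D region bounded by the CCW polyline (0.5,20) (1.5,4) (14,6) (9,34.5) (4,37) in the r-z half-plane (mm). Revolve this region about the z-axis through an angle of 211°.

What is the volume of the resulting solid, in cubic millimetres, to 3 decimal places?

Volume = 7300.383 mm³

Profile (r,z), 5 vertices: (0.5,20) (1.5,4) (14,6) (9,34.5) (4,37)
edge 0: (0.5,20)→(1.5,4)  cross = 0.5·4 − 1.5·20 = -28.0000; (r_i+r_j)·cross = 2·-28.0000 = -56.0000
edge 1: (1.5,4)→(14,6)  cross = 1.5·6 − 14·4 = -47.0000; (r_i+r_j)·cross = 15.5·-47.0000 = -728.5000
edge 2: (14,6)→(9,34.5)  cross = 14·34.5 − 9·6 = 429.0000; (r_i+r_j)·cross = 23·429.0000 = 9867.0000
edge 3: (9,34.5)→(4,37)  cross = 9·37 − 4·34.5 = 195.0000; (r_i+r_j)·cross = 13·195.0000 = 2535.0000
edge 4: (4,37)→(0.5,20)  cross = 4·20 − 0.5·37 = 61.5000; (r_i+r_j)·cross = 4.5·61.5000 = 276.7500
Σcross = 610.5000 → A = |Σcross|/2 = 305.2500 mm²
Σ(r_i+r_j)·cross = 11894.2500 → first moment M = |Σ|/6 = 1982.3750
R_c = M/A = 1982.3750/305.2500 = 6.4943 mm
θ = 211° = 3.682645 rad
V = θ·R_c·A = 3.682645·6.4943·305.2500 = 7300.383 mm³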